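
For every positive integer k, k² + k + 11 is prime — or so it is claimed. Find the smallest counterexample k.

k = 10

For k = 1, 2, 3, 4, 5, 6, 7, 8, 9 the conclusion holds.
k = 10: k² + k + 11 = 121 = 11 × 11, composite.
Thus k = 10 disproves the claim, and no smaller k works.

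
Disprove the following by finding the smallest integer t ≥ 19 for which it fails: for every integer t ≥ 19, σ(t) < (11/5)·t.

t = 24

A counterexample is any integer t ≥ 19 such that the claim fails; we check each in order.
t = 19: σ(19) = 20; 20 < 209/5.
t = 20: σ(20) = 42; 42 < 44.
t = 21: σ(21) = 32; 32 < 231/5.
t = 22: σ(22) = 36; 36 < 242/5.
t = 23: σ(23) = 24; 24 < 253/5.
t = 24: σ(24) = 60; 60 ≥ 264/5.
Thus t = 24 disproves the claim, and no smaller t works.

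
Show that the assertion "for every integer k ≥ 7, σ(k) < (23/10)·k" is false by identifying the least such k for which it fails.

A counterexample is any integer k ≥ 7 such that the claim fails; we check each in order.
k = 7: σ(7) = 8; 8 < 161/10.
k = 8: σ(8) = 15; 15 < 92/5.
k = 9: σ(9) = 13; 13 < 207/10.
k = 10: σ(10) = 18; 18 < 23.
k = 11: σ(11) = 12; 12 < 253/10.
k = 12: σ(12) = 28; 28 ≥ 138/5.
Hence k = 12 is a counterexample.

k = 12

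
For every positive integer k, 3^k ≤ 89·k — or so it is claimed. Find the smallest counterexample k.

Check each positive integer k in order until 3^k > 89·k.
For k = 1, 2, 3, 4, 5 the conclusion holds.
k = 6: 3^k = 729 and 89·k = 534, so 729 > 534.
So k = 6 is the smallest counterexample.

k = 6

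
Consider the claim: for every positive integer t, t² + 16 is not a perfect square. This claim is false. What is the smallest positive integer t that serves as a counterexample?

t = 3

For t = 1, 2 the conclusion holds.
t = 3: 3² + 16 = 25 = 5², a perfect square.
Thus t = 3 disproves the claim, and no smaller t works.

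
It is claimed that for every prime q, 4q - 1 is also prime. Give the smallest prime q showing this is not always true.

A counterexample is any prime q such that 4q - 1 is not prime; we check each in order.
For q = 2, 3, 5 the conclusion holds.
q = 7: 4q - 1 = 27 = 3 × 9, not prime.
Thus q = 7 disproves the claim, and no smaller q works.

q = 7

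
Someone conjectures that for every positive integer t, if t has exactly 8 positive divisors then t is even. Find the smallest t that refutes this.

Check each positive integer t in order until t has exactly 8 positive divisors but t is odd.
The first 12 eligible values, up to t = 104, all satisfy the conclusion.
t = 105: divisors of 105: 1, 3, 5, 7, 15, 21, 35, 105; 105 is odd.

t = 105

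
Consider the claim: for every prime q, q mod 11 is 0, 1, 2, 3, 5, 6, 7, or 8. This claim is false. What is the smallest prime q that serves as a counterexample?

q = 31

A counterexample is any prime q such that the claim fails; we check each in order.
For q = 2, 3, 5, 7, 11, 13, 17, 19, 23, 29 the conclusion holds.
q = 31: 31 mod 11 = 9 — not in {0, 1, 2, 3, 5, 6, 7, 8}.
So q = 31 is the smallest counterexample.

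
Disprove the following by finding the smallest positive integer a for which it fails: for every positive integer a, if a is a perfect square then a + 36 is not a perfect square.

We need the least positive integer a for which a is a perfect square but a + 36 is a perfect square.
For a = 1, 4, 9, 16, 25, 36, 49 the conclusion holds.
a = 64: 64 = 8² and 64 + 36 = 100 = 10².
So a = 64 is the smallest counterexample.

a = 64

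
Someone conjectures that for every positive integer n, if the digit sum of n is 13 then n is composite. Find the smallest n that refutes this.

n = 67

n = 49: digit sum 13; 49 is composite.
n = 58: digit sum 13; 58 is composite.
n = 67: digit sum 13; 67 is prime, not composite.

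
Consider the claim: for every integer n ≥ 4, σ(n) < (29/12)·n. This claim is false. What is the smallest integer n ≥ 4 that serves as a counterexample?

n = 24

For n = 4, 5, 6, 7, …, 21, 22, 23 the conclusion holds.
n = 24: σ(24) = 60; 60 ≥ 58.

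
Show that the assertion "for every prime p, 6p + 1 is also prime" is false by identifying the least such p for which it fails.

p = 19

We need the least prime p for which 6p + 1 is not prime.
The first 7 eligible values, up to p = 17, all satisfy the conclusion.
p = 19: 6p + 1 = 115 = 5 × 23, not prime.
Hence p = 19 is a counterexample.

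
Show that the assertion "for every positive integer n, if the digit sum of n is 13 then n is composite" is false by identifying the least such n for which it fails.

n = 67

For n = 49, 58 the conclusion holds.
n = 67: digit sum 13; 67 is prime, not composite.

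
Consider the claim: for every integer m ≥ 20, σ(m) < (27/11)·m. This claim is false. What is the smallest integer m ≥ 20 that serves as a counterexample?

The first 4 eligible values, up to m = 23, all satisfy the conclusion.
m = 24: σ(24) = 60; 60 ≥ 648/11.

m = 24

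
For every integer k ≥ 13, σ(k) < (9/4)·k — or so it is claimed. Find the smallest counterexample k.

Check each integer k ≥ 13 in order until the claim fails.
For k = 13, 14, 15, 16, …, 21, 22, 23 the conclusion holds.
k = 24: σ(24) = 60; 60 ≥ 54.
Thus k = 24 disproves the claim, and no smaller k works.

k = 24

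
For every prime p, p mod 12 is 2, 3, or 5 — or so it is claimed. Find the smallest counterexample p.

For p = 2, 3, 5 the conclusion holds.
p = 7: 7 mod 12 = 7 — not in {2, 3, 5}.

p = 7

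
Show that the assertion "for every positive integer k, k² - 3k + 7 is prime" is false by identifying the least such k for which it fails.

k = 6

A counterexample is any positive integer k such that k² - 3k + 7 is not prime; we check each in order.
k = 1: k² - 3k + 7 = 5, prime.
k = 2: k² - 3k + 7 = 5, prime.
k = 3: k² - 3k + 7 = 7, prime.
k = 4: k² - 3k + 7 = 11, prime.
k = 5: k² - 3k + 7 = 17, prime.
k = 6: k² - 3k + 7 = 25 = 5 × 5, composite.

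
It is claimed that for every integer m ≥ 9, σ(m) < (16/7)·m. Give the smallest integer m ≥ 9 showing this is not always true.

A counterexample is any integer m ≥ 9 such that the claim fails; we check each in order.
m = 9: σ(9) = 13; 13 < 144/7.
m = 10: σ(10) = 18; 18 < 160/7.
m = 11: σ(11) = 12; 12 < 176/7.
m = 12: σ(12) = 28; 28 ≥ 192/7.
So m = 12 is the smallest counterexample.

m = 12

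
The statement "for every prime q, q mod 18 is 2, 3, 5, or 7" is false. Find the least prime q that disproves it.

The first 4 eligible values, up to q = 7, all satisfy the conclusion.
q = 11: 11 mod 18 = 11 — not in {2, 3, 5, 7}.
So q = 11 is the smallest counterexample.

q = 11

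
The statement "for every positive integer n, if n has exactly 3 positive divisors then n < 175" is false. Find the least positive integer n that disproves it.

n = 289

For n = 4, 9, 25, 49, 121, 169 the conclusion holds.
n = 289: τ(289) = 3; 289 ≥ 175.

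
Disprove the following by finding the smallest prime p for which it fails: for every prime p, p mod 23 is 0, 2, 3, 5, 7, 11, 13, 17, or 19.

p = 29

For p = 2, 3, 5, 7, 11, 13, 17, 19, 23 the conclusion holds.
p = 29: 29 mod 23 = 6 — not in {0, 2, 3, 5, 7, 11, 13, 17, 19}.
Thus p = 29 disproves the claim, and no smaller p works.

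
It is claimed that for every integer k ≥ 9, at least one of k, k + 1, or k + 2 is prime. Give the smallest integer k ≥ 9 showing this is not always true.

k = 9: 11 is prime.
k = 10: 11 is prime.
k = 11: 11 is prime.
k = 12: 13 is prime.
k = 13: 13 is prime.
k = 14: 14 = 2 × 7; 15 = 3 × 5; 16 = 2 × 8 — all composite.

k = 14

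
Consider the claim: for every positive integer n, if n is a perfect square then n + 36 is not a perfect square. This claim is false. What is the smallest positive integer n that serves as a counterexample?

n = 64

n = 1: 1 + 36 = 37, not a perfect square.
n = 4: 4 + 36 = 40, not a perfect square.
n = 9: 9 + 36 = 45, not a perfect square.
n = 16: 16 + 36 = 52, not a perfect square.
n = 25: 25 + 36 = 61, not a perfect square.
n = 36: 36 + 36 = 72, not a perfect square.
n = 49: 49 + 36 = 85, not a perfect square.
n = 64: 64 = 8² and 64 + 36 = 100 = 10².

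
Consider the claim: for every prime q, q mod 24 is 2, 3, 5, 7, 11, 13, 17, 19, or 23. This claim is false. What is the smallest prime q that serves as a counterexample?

We need the least prime q for which the claim fails.
The first 20 eligible values, up to q = 71, all satisfy the conclusion.
q = 73: 73 mod 24 = 1 — not in {2, 3, 5, 7, 11, 13, 17, 19, 23}.
Hence q = 73 is a counterexample.

q = 73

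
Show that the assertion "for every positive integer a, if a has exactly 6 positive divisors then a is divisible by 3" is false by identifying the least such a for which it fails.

We need the least positive integer a for which a has exactly 6 positive divisors but a is not divisible by 3.
For a = 12, 18 the conclusion holds.
a = 20: τ(20) = 6; 20 mod 3 = 2.

a = 20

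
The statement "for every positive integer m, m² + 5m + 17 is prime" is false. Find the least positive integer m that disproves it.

m = 8

We need the least positive integer m for which m² + 5m + 17 is not prime.
The first 7 eligible values, up to m = 7, all satisfy the conclusion.
m = 8: m² + 5m + 17 = 121 = 11 × 11, composite.
Thus m = 8 disproves the claim, and no smaller m works.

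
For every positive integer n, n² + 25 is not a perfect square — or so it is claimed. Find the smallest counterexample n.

Check each positive integer n in order until n² + 25 is a perfect square.
For n = 1, 2, 3, 4, …, 9, 10, 11 the conclusion holds.
n = 12: 12² + 25 = 169 = 13², a perfect square.
Hence n = 12 is a counterexample.

n = 12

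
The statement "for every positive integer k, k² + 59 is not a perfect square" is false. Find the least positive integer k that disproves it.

We need the least positive integer k for which k² + 59 is a perfect square.
The first 28 eligible values, up to k = 28, all satisfy the conclusion.
k = 29: 29² + 59 = 900 = 30², a perfect square.
Hence k = 29 is a counterexample.

k = 29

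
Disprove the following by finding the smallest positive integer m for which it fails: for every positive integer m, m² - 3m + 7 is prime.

m = 6

m = 1: m² - 3m + 7 = 5, prime.
m = 2: m² - 3m + 7 = 5, prime.
m = 3: m² - 3m + 7 = 7, prime.
m = 4: m² - 3m + 7 = 11, prime.
m = 5: m² - 3m + 7 = 17, prime.
m = 6: m² - 3m + 7 = 25 = 5 × 5, composite.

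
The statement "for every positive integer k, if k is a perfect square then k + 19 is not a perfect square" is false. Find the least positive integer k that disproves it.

We need the least positive integer k for which k is a perfect square but k + 19 is a perfect square.
k = 1: 1 + 19 = 20, not a perfect square.
k = 4: 4 + 19 = 23, not a perfect square.
k = 9: 9 + 19 = 28, not a perfect square.
k = 16: 16 + 19 = 35, not a perfect square.
k = 25: 25 + 19 = 44, not a perfect square.
k = 36: 36 + 19 = 55, not a perfect square.
k = 49: 49 + 19 = 68, not a perfect square.
k = 64: 64 + 19 = 83, not a perfect square.
k = 81: 81 = 9² and 81 + 19 = 100 = 10².

k = 81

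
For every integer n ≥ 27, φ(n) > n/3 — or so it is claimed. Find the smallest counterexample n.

Check each integer n ≥ 27 in order until the claim fails.
For n = 27, 28, 29 the conclusion holds.
n = 30: φ(30) = 8 and 30/3 = 10, so φ(30) ≤ 30/3.

n = 30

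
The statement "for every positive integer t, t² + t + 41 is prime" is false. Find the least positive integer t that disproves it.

t = 40

A counterexample is any positive integer t such that t² + t + 41 is not prime; we check each in order.
For t = 1, 2, 3, 4, …, 37, 38, 39 the conclusion holds.
t = 40: t² + t + 41 = 1681 = 41 × 41, composite.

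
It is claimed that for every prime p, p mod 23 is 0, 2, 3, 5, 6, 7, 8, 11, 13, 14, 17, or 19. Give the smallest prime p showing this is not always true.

p = 41

We need the least prime p for which the claim fails.
For p = 2, 3, 5, 7, …, 29, 31, 37 the conclusion holds.
p = 41: 41 mod 23 = 18 — not in {0, 2, 3, 5, 6, 7, 8, 11, 13, 14, 17, 19}.
Thus p = 41 disproves the claim, and no smaller p works.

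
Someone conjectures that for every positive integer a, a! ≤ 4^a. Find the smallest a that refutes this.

a = 9

A counterexample is any positive integer a such that a! > 4^a; we check each in order.
For a = 1, 2, 3, 4, 5, 6, 7, 8 the conclusion holds.
a = 9: a! = 362880 and 4^a = 262144, so 362880 > 262144.
So a = 9 is the smallest counterexample.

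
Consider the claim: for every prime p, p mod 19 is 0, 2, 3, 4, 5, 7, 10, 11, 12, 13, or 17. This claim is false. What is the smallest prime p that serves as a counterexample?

p = 37

Check each prime p in order until the claim fails.
The first 11 eligible values, up to p = 31, all satisfy the conclusion.
p = 37: 37 mod 19 = 18 — not in {0, 2, 3, 4, 5, 7, 10, 11, 12, 13, 17}.
Thus p = 37 disproves the claim, and no smaller p works.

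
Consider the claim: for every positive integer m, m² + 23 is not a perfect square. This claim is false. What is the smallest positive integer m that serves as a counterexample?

Check each positive integer m in order until m² + 23 is a perfect square.
The first 10 eligible values, up to m = 10, all satisfy the conclusion.
m = 11: 11² + 23 = 144 = 12², a perfect square.

m = 11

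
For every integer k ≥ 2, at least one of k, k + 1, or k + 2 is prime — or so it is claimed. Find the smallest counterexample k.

k = 8

We need the least integer k ≥ 2 for which k, k + 1, k + 2 are all composite.
k = 2: 2 is prime.
k = 3: 3 is prime.
k = 4: 5 is prime.
k = 5: 5 is prime.
k = 6: 7 is prime.
k = 7: 7 is prime.
k = 8: 8 = 2 × 4; 9 = 3 × 3; 10 = 2 × 5 — all composite.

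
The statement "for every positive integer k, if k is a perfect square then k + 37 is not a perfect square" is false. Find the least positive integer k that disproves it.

k = 324

Check each positive integer k in order until k is a perfect square but k + 37 is a perfect square.
For k = 1, 4, 9, 16, …, 225, 256, 289 the conclusion holds.
k = 324: 324 = 18² and 324 + 37 = 361 = 19².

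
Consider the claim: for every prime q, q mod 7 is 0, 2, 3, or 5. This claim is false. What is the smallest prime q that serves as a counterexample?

q = 11

A counterexample is any prime q such that the claim fails; we check each in order.
q = 2: 2 mod 7 = 2.
q = 3: 3 mod 7 = 3.
q = 5: 5 mod 7 = 5.
q = 7: 7 mod 7 = 0.
q = 11: 11 mod 7 = 4 — not in {0, 2, 3, 5}.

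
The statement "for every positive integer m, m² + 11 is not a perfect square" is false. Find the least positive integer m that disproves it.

m = 5

We need the least positive integer m for which m² + 11 is a perfect square.
For m = 1, 2, 3, 4 the conclusion holds.
m = 5: 5² + 11 = 36 = 6², a perfect square.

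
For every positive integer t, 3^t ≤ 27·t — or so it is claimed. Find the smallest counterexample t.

t = 5

We need the least positive integer t for which 3^t > 27·t.
For t = 1, 2, 3, 4 the conclusion holds.
t = 5: 3^t = 243 and 27·t = 135, so 243 > 135.
So t = 5 is the smallest counterexample.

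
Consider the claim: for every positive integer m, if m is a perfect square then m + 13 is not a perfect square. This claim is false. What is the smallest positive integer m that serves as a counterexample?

m = 36

Check each positive integer m in order until m is a perfect square but m + 13 is a perfect square.
The first 5 eligible values, up to m = 25, all satisfy the conclusion.
m = 36: 36 = 6² and 36 + 13 = 49 = 7².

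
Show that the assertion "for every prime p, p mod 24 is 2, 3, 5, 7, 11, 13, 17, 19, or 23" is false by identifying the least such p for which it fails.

p = 73

We need the least prime p for which the claim fails.
For p = 2, 3, 5, 7, …, 61, 67, 71 the conclusion holds.
p = 73: 73 mod 24 = 1 — not in {2, 3, 5, 7, 11, 13, 17, 19, 23}.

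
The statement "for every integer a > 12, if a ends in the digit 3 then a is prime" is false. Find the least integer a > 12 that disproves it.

Check each integer a > 12 in order until a ends in the digit 3 but a is not prime.
a = 13: 13 ends in 3 and is prime.
a = 23: 23 ends in 3 and is prime.
a = 33: 33 ends in 3; 33 = 3 × 11, composite.
Hence a = 33 is a counterexample.

a = 33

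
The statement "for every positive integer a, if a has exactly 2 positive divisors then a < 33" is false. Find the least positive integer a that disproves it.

a = 37

A counterexample is any positive integer a such that a has exactly 2 positive divisors but the claim fails; we check each in order.
For a = 2, 3, 5, 7, …, 23, 29, 31 the conclusion holds.
a = 37: τ(37) = 2; 37 ≥ 33.
Thus a = 37 disproves the claim, and no smaller a works.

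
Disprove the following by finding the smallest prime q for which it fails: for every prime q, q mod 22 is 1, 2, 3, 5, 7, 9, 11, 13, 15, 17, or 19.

q = 43

Check each prime q in order until the claim fails.
The first 13 eligible values, up to q = 41, all satisfy the conclusion.
q = 43: 43 mod 22 = 21 — not in {1, 2, 3, 5, 7, 9, 11, 13, 15, 17, 19}.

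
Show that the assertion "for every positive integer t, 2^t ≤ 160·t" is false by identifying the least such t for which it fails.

For t = 1, 2, 3, 4, 5, 6, 7, 8, 9, 10 the conclusion holds.
t = 11: 2^t = 2048 and 160·t = 1760, so 2048 > 1760.
Hence t = 11 is a counterexample.

t = 11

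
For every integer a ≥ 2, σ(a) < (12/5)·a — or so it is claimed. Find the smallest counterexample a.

a = 24

A counterexample is any integer a ≥ 2 such that the claim fails; we check each in order.
For a = 2, 3, 4, 5, …, 21, 22, 23 the conclusion holds.
a = 24: σ(24) = 60; 60 ≥ 288/5.
So a = 24 is the smallest counterexample.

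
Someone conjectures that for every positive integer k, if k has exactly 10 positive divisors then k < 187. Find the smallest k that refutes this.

For k = 48, 80, 112, 162, 176 the conclusion holds.
k = 208: τ(208) = 10; 208 ≥ 187.

k = 208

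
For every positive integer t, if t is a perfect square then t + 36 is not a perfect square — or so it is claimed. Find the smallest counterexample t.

t = 64

We need the least positive integer t for which t is a perfect square but t + 36 is a perfect square.
For t = 1, 4, 9, 16, 25, 36, 49 the conclusion holds.
t = 64: 64 = 8² and 64 + 36 = 100 = 10².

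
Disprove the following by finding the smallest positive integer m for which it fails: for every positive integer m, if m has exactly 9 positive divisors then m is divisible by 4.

A counterexample is any positive integer m such that m has exactly 9 positive divisors but m is not divisible by 4; we check each in order.
m = 36: τ(36) = 9; 36 mod 4 = 0.
m = 100: τ(100) = 9; 100 mod 4 = 0.
m = 196: τ(196) = 9; 196 mod 4 = 0.
m = 225: τ(225) = 9; 225 mod 4 = 1.
Hence m = 225 is a counterexample.

m = 225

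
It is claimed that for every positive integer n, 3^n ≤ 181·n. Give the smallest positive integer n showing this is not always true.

We need the least positive integer n for which 3^n > 181·n.
For n = 1, 2, 3, 4, 5, 6 the conclusion holds.
n = 7: 3^n = 2187 and 181·n = 1267, so 2187 > 1267.
So n = 7 is the smallest counterexample.

n = 7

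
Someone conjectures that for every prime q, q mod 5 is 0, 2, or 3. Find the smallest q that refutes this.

q = 11

Check each prime q in order until the claim fails.
q = 2: 2 mod 5 = 2.
q = 3: 3 mod 5 = 3.
q = 5: 5 mod 5 = 0.
q = 7: 7 mod 5 = 2.
q = 11: 11 mod 5 = 1 — not in {0, 2, 3}.
So q = 11 is the smallest counterexample.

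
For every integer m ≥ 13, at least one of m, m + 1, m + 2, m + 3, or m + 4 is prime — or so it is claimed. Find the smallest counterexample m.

For m = 13, 14, 15, 16, …, 21, 22, 23 the conclusion holds.
m = 24: 24 = 2 × 12; 25 = 5 × 5; 26 = 2 × 13; 27 = 3 × 9; 28 = 2 × 14 — all composite.

m = 24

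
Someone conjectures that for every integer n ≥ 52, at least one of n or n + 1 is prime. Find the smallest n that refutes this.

n = 54

Check each integer n ≥ 52 in order until n, n + 1 are both composite.
n = 52: 53 is prime.
n = 53: 53 is prime.
n = 54: 54 = 2 × 27; 55 = 5 × 11 — both composite.
So n = 54 is the smallest counterexample.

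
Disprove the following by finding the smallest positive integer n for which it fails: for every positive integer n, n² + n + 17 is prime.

n = 16

Check each positive integer n in order until n² + n + 17 is not prime.
For n = 1, 2, 3, 4, …, 13, 14, 15 the conclusion holds.
n = 16: n² + n + 17 = 289 = 17 × 17, composite.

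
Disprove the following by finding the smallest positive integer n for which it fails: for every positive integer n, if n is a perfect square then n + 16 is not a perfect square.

A counterexample is any positive integer n such that n is a perfect square but n + 16 is a perfect square; we check each in order.
n = 1: 1 + 16 = 17, not a perfect square.
n = 4: 4 + 16 = 20, not a perfect square.
n = 9: 9 = 3² and 9 + 16 = 25 = 5².
Hence n = 9 is a counterexample.

n = 9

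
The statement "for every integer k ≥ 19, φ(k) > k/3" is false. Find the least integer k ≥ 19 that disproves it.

k = 24

We need the least integer k ≥ 19 for which the claim fails.
The first 5 eligible values, up to k = 23, all satisfy the conclusion.
k = 24: φ(24) = 8 and 24/3 = 8, so φ(24) ≤ 24/3.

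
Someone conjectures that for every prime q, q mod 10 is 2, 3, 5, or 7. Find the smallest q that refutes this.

q = 11

Check each prime q in order until the claim fails.
q = 2: 2 mod 10 = 2.
q = 3: 3 mod 10 = 3.
q = 5: 5 mod 10 = 5.
q = 7: 7 mod 10 = 7.
q = 11: 11 mod 10 = 1 — not in {2, 3, 5, 7}.
Hence q = 11 is a counterexample.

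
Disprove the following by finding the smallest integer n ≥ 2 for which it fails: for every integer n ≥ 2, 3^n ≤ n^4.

A counterexample is any integer n ≥ 2 such that 3^n > n^4; we check each in order.
The first 6 eligible values, up to n = 7, all satisfy the conclusion.
n = 8: 3^n = 6561 and n^4 = 4096, so 6561 > 4096.

n = 8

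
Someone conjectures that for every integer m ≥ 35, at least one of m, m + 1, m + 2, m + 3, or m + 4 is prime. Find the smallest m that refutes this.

For m = 35, 36, 37, 38, …, 45, 46, 47 the conclusion holds.
m = 48: 48 = 2 × 24; 49 = 7 × 7; 50 = 2 × 25; 51 = 3 × 17; 52 = 2 × 26 — all composite.
Thus m = 48 disproves the claim, and no smaller m works.

m = 48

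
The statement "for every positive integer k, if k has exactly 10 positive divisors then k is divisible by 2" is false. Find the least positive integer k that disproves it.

k = 405

We need the least positive integer k for which k has exactly 10 positive divisors but k is not divisible by 2.
For k = 48, 80, 112, 162, 176, 208, 272, 304, 368 the conclusion holds.
k = 405: τ(405) = 10; 405 mod 2 = 1.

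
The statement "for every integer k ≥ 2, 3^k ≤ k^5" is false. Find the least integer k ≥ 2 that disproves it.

k = 11

A counterexample is any integer k ≥ 2 such that 3^k > k^5; we check each in order.
For k = 2, 3, 4, 5, 6, 7, 8, 9, 10 the conclusion holds.
k = 11: 3^k = 177147 and k^5 = 161051, so 177147 > 161051.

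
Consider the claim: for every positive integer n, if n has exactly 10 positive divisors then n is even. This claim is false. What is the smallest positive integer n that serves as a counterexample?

We need the least positive integer n for which n has exactly 10 positive divisors but n is odd.
For n = 48, 80, 112, 162, 176, 208, 272, 304, 368 the conclusion holds.
n = 405: divisors of 405: 10 divisors; 405 is odd.
Hence n = 405 is a counterexample.

n = 405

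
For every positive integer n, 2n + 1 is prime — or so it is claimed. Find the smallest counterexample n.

n = 1: 2n + 1 = 3, prime.
n = 2: 2n + 1 = 5, prime.
n = 3: 2n + 1 = 7, prime.
n = 4: 2n + 1 = 9 = 3 × 3, composite.

n = 4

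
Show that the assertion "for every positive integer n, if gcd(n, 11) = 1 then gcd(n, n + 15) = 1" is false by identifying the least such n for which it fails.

We need the least positive integer n for which gcd(n, 11) = 1 but gcd(n, n + 15) > 1.
For n = 1, 2 the conclusion holds.
n = 3: gcd(3, 18) = 3.

n = 3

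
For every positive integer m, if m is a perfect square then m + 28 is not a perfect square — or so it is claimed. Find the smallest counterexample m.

m = 36

We need the least positive integer m for which m is a perfect square but m + 28 is a perfect square.
The first 5 eligible values, up to m = 25, all satisfy the conclusion.
m = 36: 36 = 6² and 36 + 28 = 64 = 8².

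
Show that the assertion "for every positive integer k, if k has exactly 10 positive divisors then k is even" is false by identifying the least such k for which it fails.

k = 405

Check each positive integer k in order until k has exactly 10 positive divisors but k is odd.
For k = 48, 80, 112, 162, 176, 208, 272, 304, 368 the conclusion holds.
k = 405: divisors of 405: 10 divisors; 405 is odd.
Hence k = 405 is a counterexample.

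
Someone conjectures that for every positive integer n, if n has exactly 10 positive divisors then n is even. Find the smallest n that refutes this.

A counterexample is any positive integer n such that n has exactly 10 positive divisors but n is odd; we check each in order.
For n = 48, 80, 112, 162, 176, 208, 272, 304, 368 the conclusion holds.
n = 405: divisors of 405: 10 divisors; 405 is odd.

n = 405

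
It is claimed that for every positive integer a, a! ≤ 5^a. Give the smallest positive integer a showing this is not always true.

a = 12

Check each positive integer a in order until a! > 5^a.
The first 11 eligible values, up to a = 11, all satisfy the conclusion.
a = 12: a! = 479001600 and 5^a = 244140625, so 479001600 > 244140625.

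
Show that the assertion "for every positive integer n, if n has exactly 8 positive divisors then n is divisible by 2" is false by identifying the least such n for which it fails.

n = 105

The first 12 eligible values, up to n = 104, all satisfy the conclusion.
n = 105: τ(105) = 8; 105 mod 2 = 1.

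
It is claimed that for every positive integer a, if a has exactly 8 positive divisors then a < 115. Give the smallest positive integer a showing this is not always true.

a = 128

We need the least positive integer a for which a has exactly 8 positive divisors but the claim fails.
For a = 24, 30, 40, 42, …, 105, 110, 114 the conclusion holds.
a = 128: τ(128) = 8; 128 ≥ 115.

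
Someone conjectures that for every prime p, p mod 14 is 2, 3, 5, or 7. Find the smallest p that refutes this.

Check each prime p in order until the claim fails.
The first 4 eligible values, up to p = 7, all satisfy the conclusion.
p = 11: 11 mod 14 = 11 — not in {2, 3, 5, 7}.

p = 11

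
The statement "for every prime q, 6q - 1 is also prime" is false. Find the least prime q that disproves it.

The first 4 eligible values, up to q = 7, all satisfy the conclusion.
q = 11: 6q - 1 = 65 = 5 × 13, not prime.
So q = 11 is the smallest counterexample.

q = 11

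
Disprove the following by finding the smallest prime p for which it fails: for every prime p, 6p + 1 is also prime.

The first 7 eligible values, up to p = 17, all satisfy the conclusion.
p = 19: 6p + 1 = 115 = 5 × 23, not prime.

p = 19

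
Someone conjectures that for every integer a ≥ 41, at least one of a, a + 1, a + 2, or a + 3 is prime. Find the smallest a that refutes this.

a = 48

We need the least integer a ≥ 41 for which a, a + 1, a + 2, a + 3 are all composite.
The first 7 eligible values, up to a = 47, all satisfy the conclusion.
a = 48: 48 = 2 × 24; 49 = 7 × 7; 50 = 2 × 25; 51 = 3 × 17 — all composite.
Hence a = 48 is a counterexample.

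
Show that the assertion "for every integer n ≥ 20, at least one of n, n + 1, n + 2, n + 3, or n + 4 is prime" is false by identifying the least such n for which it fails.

We need the least integer n ≥ 20 for which n, n + 1, n + 2, n + 3, n + 4 are all composite.
The first 4 eligible values, up to n = 23, all satisfy the conclusion.
n = 24: 24 = 2 × 12; 25 = 5 × 5; 26 = 2 × 13; 27 = 3 × 9; 28 = 2 × 14 — all composite.
So n = 24 is the smallest counterexample.

n = 24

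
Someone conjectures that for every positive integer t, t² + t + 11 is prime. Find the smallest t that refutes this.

For t = 1, 2, 3, 4, 5, 6, 7, 8, 9 the conclusion holds.
t = 10: t² + t + 11 = 121 = 11 × 11, composite.

t = 10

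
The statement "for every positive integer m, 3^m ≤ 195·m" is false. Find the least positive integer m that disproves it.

m = 7

We need the least positive integer m for which 3^m > 195·m.
For m = 1, 2, 3, 4, 5, 6 the conclusion holds.
m = 7: 3^m = 2187 and 195·m = 1365, so 2187 > 1365.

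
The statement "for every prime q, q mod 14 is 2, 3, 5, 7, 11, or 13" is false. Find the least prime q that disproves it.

We need the least prime q for which the claim fails.
For q = 2, 3, 5, 7, 11, 13, 17, 19 the conclusion holds.
q = 23: 23 mod 14 = 9 — not in {2, 3, 5, 7, 11, 13}.

q = 23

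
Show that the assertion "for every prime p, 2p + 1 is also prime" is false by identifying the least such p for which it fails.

We need the least prime p for which 2p + 1 is not prime.
For p = 2, 3, 5 the conclusion holds.
p = 7: 2p + 1 = 15 = 3 × 5, not prime.
Thus p = 7 disproves the claim, and no smaller p works.

p = 7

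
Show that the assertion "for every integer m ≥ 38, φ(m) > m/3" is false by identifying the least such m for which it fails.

We need the least integer m ≥ 38 for which the claim fails.
m = 38: φ(38) = 18 and 38/3 = 38/3, so φ(38) > 38/3.
m = 39: φ(39) = 24 and 39/3 = 13, so φ(39) > 39/3.
m = 40: φ(40) = 16 and 40/3 = 40/3, so φ(40) > 40/3.
m = 41: φ(41) = 40 and 41/3 = 41/3, so φ(41) > 41/3.
m = 42: φ(42) = 12 and 42/3 = 14, so φ(42) ≤ 42/3.

m = 42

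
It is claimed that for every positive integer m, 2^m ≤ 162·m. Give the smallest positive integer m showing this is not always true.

For m = 1, 2, 3, 4, 5, 6, 7, 8, 9, 10 the conclusion holds.
m = 11: 2^m = 2048 and 162·m = 1782, so 2048 > 1782.
So m = 11 is the smallest counterexample.

m = 11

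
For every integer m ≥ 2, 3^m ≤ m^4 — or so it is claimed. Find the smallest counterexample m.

m = 8

The first 6 eligible values, up to m = 7, all satisfy the conclusion.
m = 8: 3^m = 6561 and m^4 = 4096, so 6561 > 4096.
Thus m = 8 disproves the claim, and no smaller m works.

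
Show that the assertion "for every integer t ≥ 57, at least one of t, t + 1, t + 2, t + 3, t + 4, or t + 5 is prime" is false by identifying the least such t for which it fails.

t = 90

Check each integer t ≥ 57 in order until t, t + 1, t + 2, t + 3, t + 4, t + 5 are all composite.
For t = 57, 58, 59, 60, …, 87, 88, 89 the conclusion holds.
t = 90: 90 = 2 × 45; 91 = 7 × 13; 92 = 2 × 46; 93 = 3 × 31; 94 = 2 × 47; 95 = 5 × 19 — all composite.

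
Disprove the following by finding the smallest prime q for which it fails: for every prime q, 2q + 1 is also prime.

q = 7

We need the least prime q for which 2q + 1 is not prime.
q = 2: 2q + 1 = 5, prime.
q = 3: 2q + 1 = 7, prime.
q = 5: 2q + 1 = 11, prime.
q = 7: 2q + 1 = 15 = 3 × 5, not prime.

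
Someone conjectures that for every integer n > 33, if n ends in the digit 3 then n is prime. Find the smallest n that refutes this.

n = 63

n = 43: 43 ends in 3 and is prime.
n = 53: 53 ends in 3 and is prime.
n = 63: 63 ends in 3; 63 = 3 × 21, composite.
Thus n = 63 disproves the claim, and no smaller n works.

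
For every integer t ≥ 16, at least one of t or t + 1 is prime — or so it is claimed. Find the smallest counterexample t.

t = 20

We need the least integer t ≥ 16 for which t, t + 1 are both composite.
For t = 16, 17, 18, 19 the conclusion holds.
t = 20: 20 = 2 × 10; 21 = 3 × 7 — both composite.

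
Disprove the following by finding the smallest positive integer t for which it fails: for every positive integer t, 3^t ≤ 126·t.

t = 7

t = 1: 3^t = 3 and 126·t = 126, so 3 ≤ 126.
t = 2: 3^t = 9 and 126·t = 252, so 9 ≤ 252.
t = 3: 3^t = 27 and 126·t = 378, so 27 ≤ 378.
t = 4: 3^t = 81 and 126·t = 504, so 81 ≤ 504.
t = 5: 3^t = 243 and 126·t = 630, so 243 ≤ 630.
t = 6: 3^t = 729 and 126·t = 756, so 729 ≤ 756.
t = 7: 3^t = 2187 and 126·t = 882, so 2187 > 882.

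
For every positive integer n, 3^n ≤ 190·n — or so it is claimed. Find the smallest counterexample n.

The first 6 eligible values, up to n = 6, all satisfy the conclusion.
n = 7: 3^n = 2187 and 190·n = 1330, so 2187 > 1330.

n = 7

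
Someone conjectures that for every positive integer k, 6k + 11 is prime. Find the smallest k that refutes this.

k = 4

k = 1: 6k + 11 = 17, prime.
k = 2: 6k + 11 = 23, prime.
k = 3: 6k + 11 = 29, prime.
k = 4: 6k + 11 = 35 = 5 × 7, composite.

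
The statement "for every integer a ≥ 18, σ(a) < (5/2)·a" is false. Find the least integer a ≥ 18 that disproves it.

A counterexample is any integer a ≥ 18 such that the claim fails; we check each in order.
a = 18: σ(18) = 39; 39 < 45.
a = 19: σ(19) = 20; 20 < 95/2.
a = 20: σ(20) = 42; 42 < 50.
a = 21: σ(21) = 32; 32 < 105/2.
a = 22: σ(22) = 36; 36 < 55.
a = 23: σ(23) = 24; 24 < 115/2.
a = 24: σ(24) = 60; 60 ≥ 60.

a = 24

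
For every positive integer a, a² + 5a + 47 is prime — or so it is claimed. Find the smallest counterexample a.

A counterexample is any positive integer a such that a² + 5a + 47 is not prime; we check each in order.
For a = 1, 2, 3, 4, …, 35, 36, 37 the conclusion holds.
a = 38: a² + 5a + 47 = 1681 = 41 × 41, composite.

a = 38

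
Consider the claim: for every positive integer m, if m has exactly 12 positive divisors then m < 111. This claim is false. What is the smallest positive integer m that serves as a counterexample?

A counterexample is any positive integer m such that m has exactly 12 positive divisors but the claim fails; we check each in order.
m = 60: τ(60) = 12; 60 < 111.
m = 72: τ(72) = 12; 72 < 111.
m = 84: τ(84) = 12; 84 < 111.
m = 90: τ(90) = 12; 90 < 111.
m = 96: τ(96) = 12; 96 < 111.
m = 108: τ(108) = 12; 108 < 111.
m = 126: τ(126) = 12; 126 ≥ 111.
Hence m = 126 is a counterexample.

m = 126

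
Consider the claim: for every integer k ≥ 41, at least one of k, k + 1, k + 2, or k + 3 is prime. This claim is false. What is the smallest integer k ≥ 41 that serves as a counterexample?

k = 48

Check each integer k ≥ 41 in order until k, k + 1, k + 2, k + 3 are all composite.
The first 7 eligible values, up to k = 47, all satisfy the conclusion.
k = 48: 48 = 2 × 24; 49 = 7 × 7; 50 = 2 × 25; 51 = 3 × 17 — all composite.
Hence k = 48 is a counterexample.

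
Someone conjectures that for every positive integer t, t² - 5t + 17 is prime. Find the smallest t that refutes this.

t = 13

We need the least positive integer t for which t² - 5t + 17 is not prime.
For t = 1, 2, 3, 4, …, 10, 11, 12 the conclusion holds.
t = 13: t² - 5t + 17 = 121 = 11 × 11, composite.
Thus t = 13 disproves the claim, and no smaller t works.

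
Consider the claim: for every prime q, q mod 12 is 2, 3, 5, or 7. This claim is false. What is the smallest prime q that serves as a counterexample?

Check each prime q in order until the claim fails.
The first 4 eligible values, up to q = 7, all satisfy the conclusion.
q = 11: 11 mod 12 = 11 — not in {2, 3, 5, 7}.
So q = 11 is the smallest counterexample.

q = 11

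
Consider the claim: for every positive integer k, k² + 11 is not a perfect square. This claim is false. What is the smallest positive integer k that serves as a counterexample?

The first 4 eligible values, up to k = 4, all satisfy the conclusion.
k = 5: 5² + 11 = 36 = 6², a perfect square.
Thus k = 5 disproves the claim, and no smaller k works.

k = 5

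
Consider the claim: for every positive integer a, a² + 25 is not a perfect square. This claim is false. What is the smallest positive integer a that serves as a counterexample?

a = 12

For a = 1, 2, 3, 4, …, 9, 10, 11 the conclusion holds.
a = 12: 12² + 25 = 169 = 13², a perfect square.
Hence a = 12 is a counterexample.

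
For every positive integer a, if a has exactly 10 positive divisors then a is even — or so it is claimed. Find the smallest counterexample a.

a = 405

Check each positive integer a in order until a has exactly 10 positive divisors but a is odd.
For a = 48, 80, 112, 162, 176, 208, 272, 304, 368 the conclusion holds.
a = 405: divisors of 405: 10 divisors; 405 is odd.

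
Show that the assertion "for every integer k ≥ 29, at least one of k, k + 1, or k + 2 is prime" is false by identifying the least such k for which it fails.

Check each integer k ≥ 29 in order until k, k + 1, k + 2 are all composite.
k = 29: 29 is prime.
k = 30: 31 is prime.
k = 31: 31 is prime.
k = 32: 32 = 2 × 16; 33 = 3 × 11; 34 = 2 × 17 — all composite.

k = 32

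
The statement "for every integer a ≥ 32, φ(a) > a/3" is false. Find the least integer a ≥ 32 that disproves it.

a = 32: φ(32) = 16 and 32/3 = 32/3, so φ(32) > 32/3.
a = 33: φ(33) = 20 and 33/3 = 11, so φ(33) > 33/3.
a = 34: φ(34) = 16 and 34/3 = 34/3, so φ(34) > 34/3.
a = 35: φ(35) = 24 and 35/3 = 35/3, so φ(35) > 35/3.
a = 36: φ(36) = 12 and 36/3 = 12, so φ(36) ≤ 36/3.

a = 36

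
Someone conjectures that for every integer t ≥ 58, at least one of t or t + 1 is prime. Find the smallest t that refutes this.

t = 62

The first 4 eligible values, up to t = 61, all satisfy the conclusion.
t = 62: 62 = 2 × 31; 63 = 3 × 21 — both composite.
Thus t = 62 disproves the claim, and no smaller t works.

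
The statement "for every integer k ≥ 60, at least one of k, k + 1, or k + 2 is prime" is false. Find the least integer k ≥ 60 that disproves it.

k = 62

We need the least integer k ≥ 60 for which k, k + 1, k + 2 are all composite.
k = 60: 61 is prime.
k = 61: 61 is prime.
k = 62: 62 = 2 × 31; 63 = 3 × 21; 64 = 2 × 32 — all composite.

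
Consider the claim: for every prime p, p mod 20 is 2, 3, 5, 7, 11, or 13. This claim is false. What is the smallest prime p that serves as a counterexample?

p = 17

Check each prime p in order until the claim fails.
For p = 2, 3, 5, 7, 11, 13 the conclusion holds.
p = 17: 17 mod 20 = 17 — not in {2, 3, 5, 7, 11, 13}.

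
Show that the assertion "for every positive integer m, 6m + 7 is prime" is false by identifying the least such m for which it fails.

We need the least positive integer m for which 6m + 7 is not prime.
m = 1: 6m + 7 = 13, prime.
m = 2: 6m + 7 = 19, prime.
m = 3: 6m + 7 = 25 = 5 × 5, composite.

m = 3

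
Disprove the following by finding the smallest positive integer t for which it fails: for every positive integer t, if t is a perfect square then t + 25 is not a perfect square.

A counterexample is any positive integer t such that t is a perfect square but t + 25 is a perfect square; we check each in order.
The first 11 eligible values, up to t = 121, all satisfy the conclusion.
t = 144: 144 = 12² and 144 + 25 = 169 = 13².

t = 144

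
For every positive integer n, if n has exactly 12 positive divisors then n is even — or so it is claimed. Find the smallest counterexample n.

We need the least positive integer n for which n has exactly 12 positive divisors but n is odd.
For n = 60, 72, 84, 90, …, 294, 306, 308 the conclusion holds.
n = 315: divisors of 315: 12 divisors; 315 is odd.
So n = 315 is the smallest counterexample.

n = 315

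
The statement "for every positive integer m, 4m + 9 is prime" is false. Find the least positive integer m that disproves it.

m = 3

A counterexample is any positive integer m such that 4m + 9 is not prime; we check each in order.
m = 1: 4m + 9 = 13, prime.
m = 2: 4m + 9 = 17, prime.
m = 3: 4m + 9 = 21 = 3 × 7, composite.
Hence m = 3 is a counterexample.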